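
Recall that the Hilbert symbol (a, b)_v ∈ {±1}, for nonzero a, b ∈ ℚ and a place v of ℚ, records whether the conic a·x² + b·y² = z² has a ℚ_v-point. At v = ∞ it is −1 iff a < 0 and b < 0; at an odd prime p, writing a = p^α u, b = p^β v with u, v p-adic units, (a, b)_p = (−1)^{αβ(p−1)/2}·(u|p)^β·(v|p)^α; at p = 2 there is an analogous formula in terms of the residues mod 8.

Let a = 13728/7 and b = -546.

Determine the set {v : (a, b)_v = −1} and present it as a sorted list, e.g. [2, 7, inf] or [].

(a, b) ≡ (6006, -546) mod (ℚ^×)²; places V = {2, 3, 7, 11, 13, ∞}.
(a,b)_∞: sgn(6006)=+, sgn(-546)=−, so +1.
(a,b)_2: α=5, β=1; u≡3, v≡7 (mod 8); ε(u)ε(v)=1·1, αω(v)=5·0, βω(u)=1·1; sum ≡ 0  ⇒  +1.
(a,b)_7: α=-1, u≡1; β=1, v≡6 (mod 7); (1|7)=+1, (6|7)=-1; sign (−1)^1·+1^1·-1^-1 = +1.
(a,b)_11: α=1, u≡7; β=0, v≡4 (mod 11); (7|11)=-1, (4|11)=+1; sign (−1)^0·-1^0·+1^1 = +1.
(a,b)_13: α=1, u≡6; β=1, v≡10 (mod 13); (6|13)=-1, (10|13)=+1; sign (−1)^0·-1^1·+1^1 = -1.
(a,b)_3: α=1, u≡1; β=1, v≡1 (mod 3); (1|3)=+1, (1|3)=+1; sign (−1)^1·+1^1·+1^1 = -1.
(6006, -546 / ℚ) ramifies at {3, 13}: a division algebra.

[3, 13]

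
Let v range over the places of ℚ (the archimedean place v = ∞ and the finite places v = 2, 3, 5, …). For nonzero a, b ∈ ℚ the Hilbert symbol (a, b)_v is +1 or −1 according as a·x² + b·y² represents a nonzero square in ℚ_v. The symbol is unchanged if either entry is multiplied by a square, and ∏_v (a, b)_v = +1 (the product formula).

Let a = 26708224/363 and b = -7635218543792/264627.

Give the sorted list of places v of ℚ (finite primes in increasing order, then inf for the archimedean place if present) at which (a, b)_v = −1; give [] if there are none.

[2, 3, 17, 19]

(a, b) ≡ (3, -969) mod (ℚ^×)²; places V = {2, 3, 7, 11, 17, 19, ∞}.
(a,b)_3: α=-1, u≡1; β=-7, v≡1 (mod 3); (1|3)=+1, (1|3)=+1; sign (−1)^1·+1^-7·+1^-1 = -1.
(a,b)_2: α=8, β=4; u≡3, v≡7 (mod 8); ε(u)ε(v)=1·1, αω(v)=8·0, βω(u)=4·1; sum ≡ 1  ⇒  -1.
(a,b)_17: α=2, u≡12; β=5, v≡7 (mod 17); (12|17)=-1, (7|17)=-1; sign (−1)^0·-1^5·-1^2 = -1.
(a,b)_∞: sgn(3)=+, sgn(-969)=−, so +1.
(a,b)_11: α=-2, u≡5; β=-2, v≡2 (mod 11); (5|11)=+1, (2|11)=-1; sign (−1)^0·+1^-2·-1^-2 = +1.
(a,b)_19: α=2, u≡18; β=3, v≡6 (mod 19); (18|19)=-1, (6|19)=+1; sign (−1)^0·-1^3·+1^2 = -1.
(a,b)_7: α=0, u≡3; β=2, v≡4 (mod 7); (3|7)=-1, (4|7)=+1; sign (−1)^0·-1^2·+1^0 = +1.
|Ram(3, -969)| = 4, even; anisotropic at {2, 3, 17, 19}.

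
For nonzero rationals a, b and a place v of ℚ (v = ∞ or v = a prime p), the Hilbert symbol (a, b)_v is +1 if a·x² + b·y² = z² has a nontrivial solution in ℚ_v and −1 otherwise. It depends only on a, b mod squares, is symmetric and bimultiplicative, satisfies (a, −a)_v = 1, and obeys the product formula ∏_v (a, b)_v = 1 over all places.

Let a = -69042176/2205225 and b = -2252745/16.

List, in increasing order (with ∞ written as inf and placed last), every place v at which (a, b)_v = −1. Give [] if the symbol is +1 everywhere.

[11, inf]

(a, b) ≡ (-86, -250305) mod (ℚ^×)²; places V = {2, 3, 5, 7, 11, 37, 41, 43, ∞}.
(a,b)_41: α=0, u≡21; β=1, v≡33 (mod 41); (21|41)=+1, (33|41)=+1; sign (−1)^0·+1^1·+1^0 = +1.
(a,b)_43: α=1, u≡9; β=0, v≡15 (mod 43); (9|43)=+1, (15|43)=+1; sign (−1)^0·+1^0·+1^1 = +1.
(a,b)_2: α=15, β=-4; u≡5, v≡7 (mod 8); ε(u)ε(v)=0·1, αω(v)=15·0, βω(u)=-4·1; sum ≡ 0  ⇒  +1.
(a,b)_11: α=-2, u≡8; β=1, v≡5 (mod 11); (8|11)=-1, (5|11)=+1; sign (−1)^0·-1^1·+1^-2 = -1.
(a,b)_∞: sgn(-86)=−, sgn(-250305)=−, so -1.
(a,b)_5: α=-2, u≡1; β=1, v≡1 (mod 5); (1|5)=+1, (1|5)=+1; sign (−1)^0·+1^1·+1^-2 = +1.
(a,b)_7: α=2, u≡6; β=0, v≡1 (mod 7); (6|7)=-1, (1|7)=+1; sign (−1)^0·-1^0·+1^2 = +1.
(a,b)_37: α=0, u≡27; β=1, v≡8 (mod 37); (27|37)=+1, (8|37)=-1; sign (−1)^0·+1^1·-1^0 = +1.
(a,b)_3: α=-6, u≡1; β=3, v≡1 (mod 3); (1|3)=+1, (1|3)=+1; sign (−1)^0·+1^3·+1^-6 = +1.
Ram(-86, -250305) = {11, ∞}; no ℚ_11-point on the conic.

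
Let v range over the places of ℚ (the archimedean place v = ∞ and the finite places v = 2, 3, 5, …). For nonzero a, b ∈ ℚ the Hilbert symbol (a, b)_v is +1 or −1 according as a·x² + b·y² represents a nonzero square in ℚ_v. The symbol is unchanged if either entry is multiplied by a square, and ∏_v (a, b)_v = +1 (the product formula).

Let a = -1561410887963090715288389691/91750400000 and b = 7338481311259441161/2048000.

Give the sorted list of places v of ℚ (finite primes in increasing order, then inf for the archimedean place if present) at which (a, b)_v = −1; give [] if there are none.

Mod squares: a ≡ -9831185, b ≡ 387205. Check v ∈ {∞, 2, 3, 5, 7, 13, 17, 23, 31, 37, 41}.
v=∞: -9831185 < 0 and 387205 > 0  ⇒  (a,b)_∞ = +1.
v=41: a=41^3·(≡7), b=41^2·(≡1) mod 41; (7|41)=-1, (1|41)=+1; (−1)^{3·2·20}·(-1)^2·(+1)^3 = +1.
v=7: a=7^-1·(≡4), b=7^1·(≡2) mod 7; (4|7)=+1, (2|7)=+1; (−1)^{-1·1·3}·(+1)^1·(+1)^-1 = -1.
v=23: a=23^4·(≡9), b=23^3·(≡22) mod 23; (9|23)=+1, (22|23)=-1; (−1)^{4·3·11}·(+1)^3·(-1)^4 = +1.
v=5: a=5^-5·(≡3), b=5^-3·(≡4) mod 5; (3|5)=-1, (4|5)=+1; (−1)^{-5·-3·2}·(-1)^-3·(+1)^-5 = -1.
v=17: a=17^1·(≡16), b=17^0·(≡16) mod 17; (16|17)=+1, (16|17)=+1; (−1)^{1·0·8}·(+1)^0·(+1)^1 = +1.
v=13: a=13^1·(≡1), b=13^1·(≡5) mod 13; (1|13)=+1, (5|13)=-1; (−1)^{1·1·6}·(+1)^1·(-1)^1 = -1.
v=2: v_2(a)=-22, v_2(b)=-14; units ≡ 7, 5 (mod 8); ε·ε+αω+βω = 1·0+-22·1+-14·0 ≡ 0  ⇒  (a,b)_2 = +1.
v=37: a=37^4·(≡10), b=37^3·(≡5) mod 37; (10|37)=+1, (5|37)=-1; (−1)^{4·3·18}·(+1)^3·(-1)^4 = +1.
v=31: a=31^3·(≡6), b=31^2·(≡13) mod 31; (6|31)=-1, (13|31)=-1; (−1)^{3·2·15}·(-1)^2·(-1)^3 = -1.
v=3: a=3^8·(≡1), b=3^4·(≡1) mod 3; (1|3)=+1, (1|3)=+1; (−1)^{8·4·1}·(+1)^4·(+1)^8 = +1.
|Ram(-9831185, 387205)| = 4, even; anisotropic at {5, 7, 13, 31}.

[5, 7, 13, 31]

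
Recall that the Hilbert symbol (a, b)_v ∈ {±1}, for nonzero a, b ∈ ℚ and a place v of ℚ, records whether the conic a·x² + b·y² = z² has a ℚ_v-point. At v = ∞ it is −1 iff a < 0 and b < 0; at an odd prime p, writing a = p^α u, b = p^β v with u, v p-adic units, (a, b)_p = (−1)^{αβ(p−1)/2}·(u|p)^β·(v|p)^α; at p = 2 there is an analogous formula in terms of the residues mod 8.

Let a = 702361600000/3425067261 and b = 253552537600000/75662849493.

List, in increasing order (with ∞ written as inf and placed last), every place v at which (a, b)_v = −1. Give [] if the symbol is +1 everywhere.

(a, b) ≡ (3990, 14630) mod (ℚ^×)²; places V = {2, 3, 5, 7, 11, 19, 43, ∞}.
(a,b)_∞: sgn(3990)=+, sgn(14630)=+, so +1.
(a,b)_7: α=-1, u≡3; β=-1, v≡4 (mod 7); (3|7)=-1, (4|7)=+1; sign (−1)^1·-1^-1·+1^-1 = +1.
(a,b)_43: α=-2, u≡34; β=-2, v≡9 (mod 43); (34|43)=-1, (9|43)=+1; sign (−1)^0·-1^-2·+1^-2 = +1.
(a,b)_5: α=5, u≡2; β=5, v≡4 (mod 5); (2|5)=-1, (4|5)=+1; sign (−1)^0·-1^5·+1^5 = -1.
(a,b)_2: α=15, β=15; u≡3, v≡3 (mod 8); ε(u)ε(v)=1·1, αω(v)=15·1, βω(u)=15·1; sum ≡ 1  ⇒  -1.
(a,b)_11: α=-2, u≡2; β=-1, v≡7 (mod 11); (2|11)=-1, (7|11)=-1; sign (−1)^0·-1^-1·-1^-2 = -1.
(a,b)_3: α=-7, u≡1; β=-12, v≡2 (mod 3); (1|3)=+1, (2|3)=-1; sign (−1)^0·+1^-12·-1^-7 = -1.
(a,b)_19: α=3, u≡6; β=5, v≡12 (mod 19); (6|19)=+1, (12|19)=-1; sign (−1)^1·+1^5·-1^3 = +1.
|Ram(3990, 14630)| = 4, even; anisotropic at {2, 3, 5, 11}.

[2, 3, 5, 11]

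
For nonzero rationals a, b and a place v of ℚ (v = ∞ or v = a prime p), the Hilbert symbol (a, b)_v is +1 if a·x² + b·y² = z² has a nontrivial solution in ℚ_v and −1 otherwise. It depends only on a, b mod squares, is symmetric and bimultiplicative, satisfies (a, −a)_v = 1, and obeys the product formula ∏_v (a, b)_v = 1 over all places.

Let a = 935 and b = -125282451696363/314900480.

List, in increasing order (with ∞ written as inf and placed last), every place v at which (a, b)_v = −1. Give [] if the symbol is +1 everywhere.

[3, 11]

Mod squares: a ≡ 935, b ≡ -15. Check v ∈ {∞, 2, 3, 5, 11, 13, 17, 19, 31}.
v=2: v_2(a)=0, v_2(b)=-16; units ≡ 7, 1 (mod 8); ε·ε+αω+βω = 1·0+0·0+-16·0 ≡ 0  ⇒  (a,b)_2 = +1.
v=11: a=11^1·(≡8), b=11^0·(≡7) mod 11; (8|11)=-1, (7|11)=-1; (−1)^{1·0·5}·(-1)^0·(-1)^1 = -1.
v=13: a=13^0·(≡12), b=13^2·(≡7) mod 13; (12|13)=+1, (7|13)=-1; (−1)^{0·2·6}·(+1)^2·(-1)^0 = +1.
v=5: a=5^1·(≡2), b=5^-1·(≡2) mod 5; (2|5)=-1, (2|5)=-1; (−1)^{1·-1·2}·(-1)^-1·(-1)^1 = +1.
v=17: a=17^1·(≡4), b=17^2·(≡8) mod 17; (4|17)=+1, (8|17)=+1; (−1)^{1·2·8}·(+1)^2·(+1)^1 = +1.
v=∞: 935 > 0 and -15 < 0  ⇒  (a,b)_∞ = +1.
v=3: a=3^0·(≡2), b=3^9·(≡1) mod 3; (2|3)=-1, (1|3)=+1; (−1)^{0·9·1}·(-1)^9·(+1)^0 = -1.
v=31: a=31^0·(≡5), b=31^-2·(≡9) mod 31; (5|31)=+1, (9|31)=+1; (−1)^{0·-2·15}·(+1)^-2·(+1)^0 = +1.
v=19: a=19^0·(≡4), b=19^4·(≡16) mod 19; (4|19)=+1, (16|19)=+1; (−1)^{0·4·9}·(+1)^4·(+1)^0 = +1.
(935, -15 / ℚ) ramifies at {3, 11}: a division algebra.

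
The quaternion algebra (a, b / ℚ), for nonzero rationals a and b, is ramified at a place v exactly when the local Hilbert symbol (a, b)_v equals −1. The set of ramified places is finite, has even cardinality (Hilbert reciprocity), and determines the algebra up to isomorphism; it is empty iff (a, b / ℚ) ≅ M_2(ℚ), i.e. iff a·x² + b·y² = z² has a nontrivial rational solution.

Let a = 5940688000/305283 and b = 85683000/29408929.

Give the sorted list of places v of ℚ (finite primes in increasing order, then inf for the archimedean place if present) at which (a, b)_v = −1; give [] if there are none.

Mod squares: a ≡ 390, b ≡ 30. Check v ∈ {∞, 2, 3, 5, 11, 13, 17, 29}.
v=∞: 390 > 0 and 30 > 0  ⇒  (a,b)_∞ = +1.
v=29: a=29^-2·(≡20), b=29^-2·(≡22) mod 29; (20|29)=+1, (22|29)=+1; (−1)^{-2·-2·14}·(+1)^-2·(+1)^-2 = +1.
v=17: a=17^0·(≡4), b=17^-2·(≡9) mod 17; (4|17)=+1, (9|17)=+1; (−1)^{0·-2·8}·(+1)^-2·(+1)^0 = +1.
v=2: v_2(a)=7, v_2(b)=3; units ≡ 3, 7 (mod 8); ε·ε+αω+βω = 1·1+7·0+3·1 ≡ 0  ⇒  (a,b)_2 = +1.
v=11: a=11^-2·(≡4), b=11^-2·(≡10) mod 11; (4|11)=+1, (10|11)=-1; (−1)^{-2·-2·5}·(+1)^-2·(-1)^-2 = +1.
v=13: a=13^5·(≡9), b=13^4·(≡9) mod 13; (9|13)=+1, (9|13)=+1; (−1)^{5·4·6}·(+1)^4·(+1)^5 = +1.
v=3: a=3^-1·(≡1), b=3^1·(≡1) mod 3; (1|3)=+1, (1|3)=+1; (−1)^{-1·1·1}·(+1)^1·(+1)^-1 = -1.
v=5: a=5^3·(≡3), b=5^3·(≡1) mod 5; (3|5)=-1, (1|5)=+1; (−1)^{3·3·2}·(-1)^3·(+1)^3 = -1.
(390, 30 / ℚ) ramifies at {3, 5}: a division algebra.

[3, 5]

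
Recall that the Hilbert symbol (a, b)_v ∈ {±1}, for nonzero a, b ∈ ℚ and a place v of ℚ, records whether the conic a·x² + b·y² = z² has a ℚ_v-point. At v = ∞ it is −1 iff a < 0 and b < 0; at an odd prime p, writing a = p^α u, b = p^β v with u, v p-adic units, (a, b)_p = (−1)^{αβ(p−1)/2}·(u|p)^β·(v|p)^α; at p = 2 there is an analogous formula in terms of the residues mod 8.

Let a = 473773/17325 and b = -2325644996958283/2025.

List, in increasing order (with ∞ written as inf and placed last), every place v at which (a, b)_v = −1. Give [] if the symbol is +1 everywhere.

[11, 29]

Mod squares: a ≡ 37961, b ≡ -4147. Check v ∈ {∞, 2, 3, 5, 7, 11, 13, 17, 29, 31}.
v=∞: 37961 > 0 and -4147 < 0  ⇒  (a,b)_∞ = +1.
v=13: a=13^0·(≡3), b=13^1·(≡5) mod 13; (3|13)=+1, (5|13)=-1; (−1)^{0·1·6}·(+1)^1·(-1)^0 = +1.
v=3: a=3^-2·(≡2), b=3^-4·(≡2) mod 3; (2|3)=-1, (2|3)=-1; (−1)^{-2·-4·1}·(-1)^-4·(-1)^-2 = +1.
v=29: a=29^1·(≡25), b=29^3·(≡2) mod 29; (25|29)=+1, (2|29)=-1; (−1)^{1·3·14}·(+1)^3·(-1)^1 = -1.
v=11: a=11^-1·(≡7), b=11^1·(≡10) mod 11; (7|11)=-1, (10|11)=-1; (−1)^{-1·1·5}·(-1)^1·(-1)^-1 = -1.
v=7: a=7^-1·(≡5), b=7^4·(≡1) mod 7; (5|7)=-1, (1|7)=+1; (−1)^{-1·4·3}·(-1)^4·(+1)^-1 = +1.
v=17: a=17^1·(≡3), b=17^2·(≡8) mod 17; (3|17)=-1, (8|17)=+1; (−1)^{1·2·8}·(-1)^2·(+1)^1 = +1.
v=5: a=5^-2·(≡1), b=5^-2·(≡2) mod 5; (1|5)=+1, (2|5)=-1; (−1)^{-2·-2·2}·(+1)^-2·(-1)^-2 = +1.
v=31: a=31^2·(≡24), b=31^2·(≡20) mod 31; (24|31)=-1, (20|31)=+1; (−1)^{2·2·15}·(-1)^2·(+1)^2 = +1.
v=2: v_2(a)=0, v_2(b)=0; units ≡ 1, 5 (mod 8); ε·ε+αω+βω = 0·0+0·1+0·0 ≡ 0  ⇒  (a,b)_2 = +1.
|Ram(37961, -4147)| = 2, even; anisotropic at {11, 29}.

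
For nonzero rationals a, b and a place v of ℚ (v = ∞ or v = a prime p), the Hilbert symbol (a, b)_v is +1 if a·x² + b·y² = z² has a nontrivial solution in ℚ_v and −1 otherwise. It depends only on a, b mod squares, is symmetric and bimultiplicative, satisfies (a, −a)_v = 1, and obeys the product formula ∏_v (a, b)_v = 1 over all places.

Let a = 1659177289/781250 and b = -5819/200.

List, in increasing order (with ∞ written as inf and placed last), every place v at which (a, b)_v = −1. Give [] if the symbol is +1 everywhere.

(a, b) ≡ (2, -22) mod (ℚ^×)²; places V = {2, 5, 7, 11, 23, ∞}.
(a,b)_5: α=-8, u≡2; β=-2, v≡2 (mod 5); (2|5)=-1, (2|5)=-1; sign (−1)^0·-1^-2·-1^-8 = +1.
(a,b)_11: α=2, u≡2; β=1, v≡5 (mod 11); (2|11)=-1, (5|11)=+1; sign (−1)^0·-1^1·+1^2 = -1.
(a,b)_∞: sgn(2)=+, sgn(-22)=−, so +1.
(a,b)_23: α=4, u≡2; β=2, v≡18 (mod 23); (2|23)=+1, (18|23)=+1; sign (−1)^0·+1^2·+1^4 = +1.
(a,b)_7: α=2, u≡4; β=0, v≡3 (mod 7); (4|7)=+1, (3|7)=-1; sign (−1)^0·+1^0·-1^2 = +1.
(a,b)_2: α=-1, β=-3; u≡1, v≡5 (mod 8); ε(u)ε(v)=0·0, αω(v)=-1·1, βω(u)=-3·0; sum ≡ 1  ⇒  -1.
|Ram(2, -22)| = 2, even; anisotropic at {2, 11}.

[2, 11]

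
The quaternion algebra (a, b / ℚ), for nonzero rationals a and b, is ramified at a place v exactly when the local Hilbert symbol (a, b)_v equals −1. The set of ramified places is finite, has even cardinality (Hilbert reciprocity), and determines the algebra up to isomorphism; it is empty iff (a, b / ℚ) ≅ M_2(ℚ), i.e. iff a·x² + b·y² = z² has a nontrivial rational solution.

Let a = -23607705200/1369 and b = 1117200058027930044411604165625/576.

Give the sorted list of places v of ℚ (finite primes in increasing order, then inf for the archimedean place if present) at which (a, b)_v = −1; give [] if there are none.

(a, b) ≡ (-59019263, 232309865) mod (ℚ^×)²; places V = {2, 3, 5, 19, 29, 37, 43, 47, 53, ∞}.
(a,b)_19: α=1, u≡14; β=3, v≡13 (mod 19); (14|19)=-1, (13|19)=-1; sign (−1)^1·-1^3·-1^1 = -1.
(a,b)_53: α=1, u≡32; β=3, v≡46 (mod 53); (32|53)=-1, (46|53)=+1; sign (−1)^0·-1^3·+1^1 = -1.
(a,b)_5: α=2, u≡3; β=5, v≡3 (mod 5); (3|5)=-1, (3|5)=-1; sign (−1)^0·-1^5·-1^2 = -1.
(a,b)_43: α=1, u≡20; β=3, v≡23 (mod 43); (20|43)=-1, (23|43)=+1; sign (−1)^1·-1^3·+1^1 = +1.
(a,b)_29: α=1, u≡14; β=3, v≡12 (mod 29); (14|29)=-1, (12|29)=-1; sign (−1)^0·-1^3·-1^1 = +1.
(a,b)_3: α=0, u≡1; β=-2, v≡2 (mod 3); (1|3)=+1, (2|3)=-1; sign (−1)^0·+1^-2·-1^0 = +1.
(a,b)_47: α=1, u≡21; β=4, v≡17 (mod 47); (21|47)=+1, (17|47)=+1; sign (−1)^0·+1^4·+1^1 = +1.
(a,b)_37: α=-2, u≡19; β=1, v≡36 (mod 37); (19|37)=-1, (36|37)=+1; sign (−1)^0·-1^1·+1^-2 = -1.
(a,b)_∞: sgn(-59019263)=−, sgn(232309865)=+, so +1.
(a,b)_2: α=4, β=-6; u≡1, v≡1 (mod 8); ε(u)ε(v)=0·0, αω(v)=4·0, βω(u)=-6·0; sum ≡ 0  ⇒  +1.
Ram(-59019263, 232309865) = {5, 19, 37, 53}; no ℚ_5-point on the conic.

[5, 19, 37, 53]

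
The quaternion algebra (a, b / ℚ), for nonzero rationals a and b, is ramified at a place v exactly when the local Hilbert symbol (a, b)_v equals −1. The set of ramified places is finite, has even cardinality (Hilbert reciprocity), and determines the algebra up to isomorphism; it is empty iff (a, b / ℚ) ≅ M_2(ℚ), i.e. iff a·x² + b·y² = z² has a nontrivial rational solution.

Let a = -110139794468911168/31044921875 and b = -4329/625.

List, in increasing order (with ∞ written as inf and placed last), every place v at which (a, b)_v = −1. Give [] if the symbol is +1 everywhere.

[13, 31, 41, inf]

(a, b) ≡ (-154671803, -481) mod (ℚ^×)²; places V = {2, 3, 5, 11, 13, 17, 23, 31, 37, 41, ∞}.
(a,b)_5: α=-10, u≡3; β=-4, v≡1 (mod 5); (3|5)=-1, (1|5)=+1; sign (−1)^0·-1^-4·+1^-10 = +1.
(a,b)_13: α=3, u≡9; β=1, v≡5 (mod 13); (9|13)=+1, (5|13)=-1; sign (−1)^0·+1^1·-1^3 = -1.
(a,b)_23: α=3, u≡10; β=0, v≡16 (mod 23); (10|23)=-1, (16|23)=+1; sign (−1)^0·-1^0·+1^3 = +1.
(a,b)_41: α=1, u≡4; β=0, v≡14 (mod 41); (4|41)=+1, (14|41)=-1; sign (−1)^0·+1^0·-1^1 = -1.
(a,b)_3: α=0, u≡1; β=2, v≡2 (mod 3); (1|3)=+1, (2|3)=-1; sign (−1)^0·+1^2·-1^0 = +1.
(a,b)_∞: sgn(-154671803)=−, sgn(-481)=−, so -1.
(a,b)_2: α=6, β=0; u≡5, v≡7 (mod 8); ε(u)ε(v)=0·1, αω(v)=6·0, βω(u)=0·1; sum ≡ 0  ⇒  +1.
(a,b)_31: α=1, u≡26; β=0, v≡27 (mod 31); (26|31)=-1, (27|31)=-1; sign (−1)^0·-1^0·-1^1 = -1.
(a,b)_17: α=-2, u≡10; β=0, v≡7 (mod 17); (10|17)=-1, (7|17)=-1; sign (−1)^0·-1^0·-1^-2 = +1.
(a,b)_37: α=3, u≡35; β=1, v≡20 (mod 37); (35|37)=-1, (20|37)=-1; sign (−1)^0·-1^1·-1^3 = +1.
(a,b)_11: α=-1, u≡2; β=0, v≡3 (mod 11); (2|11)=-1, (3|11)=+1; sign (−1)^0·-1^0·+1^-1 = +1.
Ram(-154671803, -481) = {13, 31, 41, ∞}; no ℚ_13-point on the conic.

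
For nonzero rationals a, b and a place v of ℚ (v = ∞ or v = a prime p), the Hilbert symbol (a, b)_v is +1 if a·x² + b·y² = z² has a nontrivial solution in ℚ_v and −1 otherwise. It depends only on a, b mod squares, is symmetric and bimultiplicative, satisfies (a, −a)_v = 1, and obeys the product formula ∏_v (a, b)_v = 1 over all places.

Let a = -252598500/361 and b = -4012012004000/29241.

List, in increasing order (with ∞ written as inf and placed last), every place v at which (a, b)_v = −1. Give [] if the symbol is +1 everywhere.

(a, b) ≡ (-385, -10010) mod (ℚ^×)²; places V = {2, 3, 5, 7, 11, 13, 19, ∞}.
(a,b)_13: α=0, u≡8; β=3, v≡12 (mod 13); (8|13)=-1, (12|13)=+1; sign (−1)^0·-1^3·+1^0 = -1.
(a,b)_19: α=-2, u≡2; β=-2, v≡14 (mod 19); (2|19)=-1, (14|19)=-1; sign (−1)^0·-1^-2·-1^-2 = +1.
(a,b)_3: α=8, u≡2; β=-4, v≡1 (mod 3); (2|3)=-1, (1|3)=+1; sign (−1)^0·-1^-4·+1^8 = +1.
(a,b)_∞: sgn(-385)=−, sgn(-10010)=−, so -1.
(a,b)_5: α=3, u≡2; β=3, v≡3 (mod 5); (2|5)=-1, (3|5)=-1; sign (−1)^0·-1^3·-1^3 = +1.
(a,b)_11: α=1, u≡5; β=3, v≡3 (mod 11); (5|11)=+1, (3|11)=+1; sign (−1)^1·+1^3·+1^1 = -1.
(a,b)_2: α=2, β=5; u≡7, v≡3 (mod 8); ε(u)ε(v)=1·1, αω(v)=2·1, βω(u)=5·0; sum ≡ 1  ⇒  -1.
(a,b)_7: α=1, u≡1; β=3, v≡5 (mod 7); (1|7)=+1, (5|7)=-1; sign (−1)^1·+1^3·-1^1 = +1.
|Ram(-385, -10010)| = 4, even; anisotropic at {2, 11, 13, ∞}.

[2, 11, 13, inf]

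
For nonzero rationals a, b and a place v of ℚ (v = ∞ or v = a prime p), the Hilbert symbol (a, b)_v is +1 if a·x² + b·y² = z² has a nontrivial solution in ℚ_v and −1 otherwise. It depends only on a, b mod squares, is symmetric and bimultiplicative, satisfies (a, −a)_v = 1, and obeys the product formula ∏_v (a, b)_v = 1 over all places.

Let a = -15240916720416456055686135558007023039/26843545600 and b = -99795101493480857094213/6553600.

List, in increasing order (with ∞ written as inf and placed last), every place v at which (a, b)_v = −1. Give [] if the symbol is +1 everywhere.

[11, 19, 29, inf]

Mod squares: a ≡ -551, b ≡ -253. Check v ∈ {∞, 2, 3, 5, 11, 17, 19, 23, 29, 59}.
v=23: a=23^2·(≡12), b=23^1·(≡12) mod 23; (12|23)=+1, (12|23)=+1; (−1)^{2·1·11}·(+1)^1·(+1)^2 = +1.
v=2: v_2(a)=-30, v_2(b)=-18; units ≡ 1, 3 (mod 8); ε·ε+αω+βω = 0·1+-30·1+-18·0 ≡ 0  ⇒  (a,b)_2 = +1.
v=59: a=59^4·(≡38), b=59^2·(≡32) mod 59; (38|59)=-1, (32|59)=-1; (−1)^{4·2·29}·(-1)^2·(-1)^4 = +1.
v=3: a=3^8·(≡1), b=3^6·(≡2) mod 3; (1|3)=+1, (2|3)=-1; (−1)^{8·6·1}·(+1)^6·(-1)^8 = +1.
v=17: a=17^4·(≡6), b=17^2·(≡9) mod 17; (6|17)=-1, (9|17)=+1; (−1)^{4·2·8}·(-1)^2·(+1)^4 = +1.
v=5: a=5^-2·(≡4), b=5^-2·(≡3) mod 5; (4|5)=+1, (3|5)=-1; (−1)^{-2·-2·2}·(+1)^-2·(-1)^-2 = +1.
v=∞: -551 < 0 and -253 < 0  ⇒  (a,b)_∞ = -1.
v=19: a=19^3·(≡1), b=19^2·(≡10) mod 19; (1|19)=+1, (10|19)=-1; (−1)^{3·2·9}·(+1)^2·(-1)^3 = -1.
v=11: a=11^10·(≡10), b=11^7·(≡6) mod 11; (10|11)=-1, (6|11)=-1; (−1)^{10·7·5}·(-1)^7·(-1)^10 = -1.
v=29: a=29^3·(≡21), b=29^2·(≡14) mod 29; (21|29)=-1, (14|29)=-1; (−1)^{3·2·14}·(-1)^2·(-1)^3 = -1.
Ram(-551, -253) = {11, 19, 29, ∞}; no ℚ_11-point on the conic.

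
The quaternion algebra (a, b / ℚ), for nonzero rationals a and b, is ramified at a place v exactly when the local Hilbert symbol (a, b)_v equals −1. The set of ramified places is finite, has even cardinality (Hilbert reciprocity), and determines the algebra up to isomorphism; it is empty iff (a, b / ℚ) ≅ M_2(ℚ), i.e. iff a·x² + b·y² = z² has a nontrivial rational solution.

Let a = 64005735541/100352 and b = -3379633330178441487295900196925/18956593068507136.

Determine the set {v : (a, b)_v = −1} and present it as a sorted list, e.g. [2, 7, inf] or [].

(a, b) ≡ (2378, -39237) mod (ℚ^×)²; places V = {2, 3, 5, 7, 11, 23, 29, 41, ∞}.
(a,b)_29: α=3, u≡6; β=9, v≡8 (mod 29); (6|29)=+1, (8|29)=-1; sign (−1)^0·+1^9·-1^3 = -1.
(a,b)_11: α=2, u≡6; β=5, v≡7 (mod 11); (6|11)=-1, (7|11)=-1; sign (−1)^0·-1^5·-1^2 = -1.
(a,b)_5: α=0, u≡3; β=2, v≡3 (mod 5); (3|5)=-1, (3|5)=-1; sign (−1)^0·-1^2·-1^0 = +1.
(a,b)_23: α=2, u≡2; β=4, v≡16 (mod 23); (2|23)=+1, (16|23)=+1; sign (−1)^0·+1^4·+1^2 = +1.
(a,b)_7: α=-2, u≡5; β=-10, v≡5 (mod 7); (5|7)=-1, (5|7)=-1; sign (−1)^0·-1^-10·-1^-2 = +1.
(a,b)_41: α=1, u≡3; β=3, v≡38 (mod 41); (3|41)=-1, (38|41)=-1; sign (−1)^0·-1^3·-1^1 = +1.
(a,b)_∞: sgn(2378)=+, sgn(-39237)=−, so +1.
(a,b)_2: α=-11, β=-26; u≡5, v≡3 (mod 8); ε(u)ε(v)=0·1, αω(v)=-11·1, βω(u)=-26·1; sum ≡ 1  ⇒  -1.
(a,b)_3: α=0, u≡2; β=1, v≡1 (mod 3); (2|3)=-1, (1|3)=+1; sign (−1)^0·-1^1·+1^0 = -1.
(2378, -39237 / ℚ) ramifies at {2, 3, 11, 29}: a division algebra.

[2, 3, 11, 29]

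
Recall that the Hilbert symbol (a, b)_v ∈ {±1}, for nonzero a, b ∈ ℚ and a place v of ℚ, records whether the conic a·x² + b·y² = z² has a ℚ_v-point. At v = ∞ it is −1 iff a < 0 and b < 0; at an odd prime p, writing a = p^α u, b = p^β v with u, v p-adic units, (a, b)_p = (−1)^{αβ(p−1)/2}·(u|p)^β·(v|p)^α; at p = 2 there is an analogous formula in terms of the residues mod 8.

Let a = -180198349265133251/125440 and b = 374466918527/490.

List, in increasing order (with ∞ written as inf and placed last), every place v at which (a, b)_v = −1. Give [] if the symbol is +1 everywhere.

Mod squares: a ≡ -8990, b ≡ 12470. Check v ∈ {∞, 2, 5, 7, 13, 19, 29, 31, 43}.
v=13: a=13^2·(≡8), b=13^2·(≡9) mod 13; (8|13)=-1, (9|13)=+1; (−1)^{2·2·6}·(-1)^2·(+1)^2 = +1.
v=2: v_2(a)=-9, v_2(b)=-1; units ≡ 1, 3 (mod 8); ε·ε+αω+βω = 0·1+-9·1+-1·0 ≡ 1  ⇒  (a,b)_2 = -1.
v=7: a=7^-2·(≡5), b=7^-2·(≡3) mod 7; (5|7)=-1, (3|7)=-1; (−1)^{-2·-2·3}·(-1)^-2·(-1)^-2 = +1.
v=31: a=31^3·(≡4), b=31^2·(≡4) mod 31; (4|31)=+1, (4|31)=+1; (−1)^{3·2·15}·(+1)^2·(+1)^3 = +1.
v=43: a=43^4·(≡4), b=43^3·(≡32) mod 43; (4|43)=+1, (32|43)=-1; (−1)^{4·3·21}·(+1)^3·(-1)^4 = +1.
v=19: a=19^2·(≡1), b=19^0·(≡16) mod 19; (1|19)=+1, (16|19)=+1; (−1)^{2·0·9}·(+1)^0·(+1)^2 = +1.
v=5: a=5^-1·(≡3), b=5^-1·(≡4) mod 5; (3|5)=-1, (4|5)=+1; (−1)^{-1·-1·2}·(-1)^-1·(+1)^-1 = -1.
v=29: a=29^1·(≡7), b=29^1·(≡4) mod 29; (7|29)=+1, (4|29)=+1; (−1)^{1·1·14}·(+1)^1·(+1)^1 = +1.
v=∞: -8990 < 0 and 12470 > 0  ⇒  (a,b)_∞ = +1.
|Ram(-8990, 12470)| = 2, even; anisotropic at {2, 5}.

[2, 5]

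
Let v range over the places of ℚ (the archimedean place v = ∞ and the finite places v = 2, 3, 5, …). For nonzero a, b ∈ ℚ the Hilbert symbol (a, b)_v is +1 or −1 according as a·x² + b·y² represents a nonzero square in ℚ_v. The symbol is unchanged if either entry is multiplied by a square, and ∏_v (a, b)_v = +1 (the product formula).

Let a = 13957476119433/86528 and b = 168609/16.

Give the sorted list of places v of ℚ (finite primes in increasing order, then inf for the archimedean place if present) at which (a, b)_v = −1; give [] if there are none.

[3, 37]

Mod squares: a ≡ 66, b ≡ 3441. Check v ∈ {∞, 2, 3, 7, 11, 13, 31, 37}.
v=31: a=31^2·(≡5), b=31^1·(≡28) mod 31; (5|31)=+1, (28|31)=+1; (−1)^{2·1·15}·(+1)^1·(+1)^2 = +1.
v=11: a=11^1·(≡2), b=11^0·(≡9) mod 11; (2|11)=-1, (9|11)=+1; (−1)^{1·0·5}·(-1)^0·(+1)^1 = +1.
v=3: a=3^9·(≡1), b=3^1·(≡1) mod 3; (1|3)=+1, (1|3)=+1; (−1)^{9·1·1}·(+1)^1·(+1)^9 = -1.
v=13: a=13^-2·(≡3), b=13^0·(≡4) mod 13; (3|13)=+1, (4|13)=+1; (−1)^{-2·0·6}·(+1)^0·(+1)^-2 = +1.
v=∞: 66 > 0 and 3441 > 0  ⇒  (a,b)_∞ = +1.
v=2: v_2(a)=-9, v_2(b)=-4; units ≡ 1, 1 (mod 8); ε·ε+αω+βω = 0·0+-9·0+-4·0 ≡ 0  ⇒  (a,b)_2 = +1.
v=7: a=7^2·(≡3), b=7^2·(≡2) mod 7; (3|7)=-1, (2|7)=+1; (−1)^{2·2·3}·(-1)^2·(+1)^2 = +1.
v=37: a=37^2·(≡6), b=37^1·(≡5) mod 37; (6|37)=-1, (5|37)=-1; (−1)^{2·1·18}·(-1)^1·(-1)^2 = -1.
Ram(66, 3441) = {3, 37}; no ℚ_3-point on the conic.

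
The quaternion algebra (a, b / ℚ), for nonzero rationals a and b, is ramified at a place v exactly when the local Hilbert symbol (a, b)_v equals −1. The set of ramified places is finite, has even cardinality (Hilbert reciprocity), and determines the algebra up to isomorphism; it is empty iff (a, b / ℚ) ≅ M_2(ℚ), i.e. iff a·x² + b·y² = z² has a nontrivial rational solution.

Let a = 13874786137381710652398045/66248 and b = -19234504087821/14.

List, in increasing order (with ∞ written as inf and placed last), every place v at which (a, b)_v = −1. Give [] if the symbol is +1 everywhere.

[7, 29]

Mod squares: a ≡ 93610, b ≡ -406. Check v ∈ {∞, 2, 3, 5, 7, 11, 13, 23, 29, 37}.
v=2: v_2(a)=-3, v_2(b)=-1; units ≡ 5, 5 (mod 8); ε·ε+αω+βω = 0·0+-3·1+-1·1 ≡ 0  ⇒  (a,b)_2 = +1.
v=29: a=29^4·(≡3), b=29^3·(≡10) mod 29; (3|29)=-1, (10|29)=-1; (−1)^{4·3·14}·(-1)^3·(-1)^4 = -1.
v=37: a=37^3·(≡15), b=37^2·(≡25) mod 37; (15|37)=-1, (25|37)=+1; (−1)^{3·2·18}·(-1)^2·(+1)^3 = +1.
v=5: a=5^1·(≡3), b=5^0·(≡1) mod 5; (3|5)=-1, (1|5)=+1; (−1)^{1·0·2}·(-1)^0·(+1)^1 = +1.
v=13: a=13^-2·(≡9), b=13^0·(≡4) mod 13; (9|13)=+1, (4|13)=+1; (−1)^{-2·0·6}·(+1)^0·(+1)^-2 = +1.
v=∞: 93610 > 0 and -406 < 0  ⇒  (a,b)_∞ = +1.
v=23: a=23^3·(≡17), b=23^2·(≡4) mod 23; (17|23)=-1, (4|23)=+1; (−1)^{3·2·11}·(-1)^2·(+1)^3 = +1.
v=3: a=3^14·(≡1), b=3^2·(≡2) mod 3; (1|3)=+1, (2|3)=-1; (−1)^{14·2·1}·(+1)^2·(-1)^14 = +1.
v=7: a=7^-2·(≡3), b=7^-1·(≡3) mod 7; (3|7)=-1, (3|7)=-1; (−1)^{-2·-1·3}·(-1)^-1·(-1)^-2 = -1.
v=11: a=11^3·(≡2), b=11^2·(≡3) mod 11; (2|11)=-1, (3|11)=+1; (−1)^{3·2·5}·(-1)^2·(+1)^3 = +1.
(93610, -406 / ℚ) ramifies at {7, 29}: a division algebra.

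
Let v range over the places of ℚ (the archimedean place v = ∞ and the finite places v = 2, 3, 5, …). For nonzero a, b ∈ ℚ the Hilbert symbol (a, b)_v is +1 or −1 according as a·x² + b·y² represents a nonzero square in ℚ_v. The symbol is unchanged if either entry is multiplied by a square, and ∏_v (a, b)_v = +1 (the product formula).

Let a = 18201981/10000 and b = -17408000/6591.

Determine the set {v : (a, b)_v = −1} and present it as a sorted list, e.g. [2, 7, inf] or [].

(a, b) ≡ (21, -6630) mod (ℚ^×)²; places V = {2, 3, 5, 7, 13, 17, 19, ∞}.
(a,b)_3: α=1, u≡1; β=-1, v≡1 (mod 3); (1|3)=+1, (1|3)=+1; sign (−1)^1·+1^-1·+1^1 = -1.
(a,b)_7: α=5, u≡3; β=0, v≡5 (mod 7); (3|7)=-1, (5|7)=-1; sign (−1)^0·-1^0·-1^5 = -1.
(a,b)_2: α=-4, β=13; u≡5, v≡5 (mod 8); ε(u)ε(v)=0·0, αω(v)=-4·1, βω(u)=13·1; sum ≡ 1  ⇒  -1.
(a,b)_13: α=0, u≡6; β=-3, v≡9 (mod 13); (6|13)=-1, (9|13)=+1; sign (−1)^0·-1^-3·+1^0 = -1.
(a,b)_19: α=2, u≡15; β=0, v≡5 (mod 19); (15|19)=-1, (5|19)=+1; sign (−1)^0·-1^0·+1^2 = +1.
(a,b)_17: α=0, u≡16; β=1, v≡1 (mod 17); (16|17)=+1, (1|17)=+1; sign (−1)^0·+1^1·+1^0 = +1.
(a,b)_5: α=-4, u≡1; β=3, v≡1 (mod 5); (1|5)=+1, (1|5)=+1; sign (−1)^0·+1^3·+1^-4 = +1.
(a,b)_∞: sgn(21)=+, sgn(-6630)=−, so +1.
Ram(21, -6630) = {2, 3, 7, 13}; no ℚ_2-point on the conic.

[2, 3, 7, 13]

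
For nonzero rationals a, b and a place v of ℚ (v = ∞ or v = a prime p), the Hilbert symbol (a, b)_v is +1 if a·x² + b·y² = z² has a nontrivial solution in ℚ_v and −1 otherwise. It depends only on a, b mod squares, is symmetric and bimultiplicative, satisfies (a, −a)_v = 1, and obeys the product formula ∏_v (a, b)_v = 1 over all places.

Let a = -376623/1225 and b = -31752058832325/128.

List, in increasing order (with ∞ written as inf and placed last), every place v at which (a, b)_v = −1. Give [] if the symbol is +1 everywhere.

[3, 13, 19, 37, 41, inf]

(a, b) ≡ (-41847, -135546) mod (ℚ^×)²; places V = {2, 3, 5, 7, 13, 19, 29, 37, 41, ∞}.
(a,b)_2: α=0, β=-7; u≡1, v≡3 (mod 8); ε(u)ε(v)=0·1, αω(v)=0·1, βω(u)=-7·0; sum ≡ 0  ⇒  +1.
(a,b)_∞: sgn(-41847)=−, sgn(-135546)=−, so -1.
(a,b)_3: α=3, u≡1; β=5, v≡1 (mod 3); (1|3)=+1, (1|3)=+1; sign (−1)^1·+1^5·+1^3 = -1.
(a,b)_19: α=0, u≡10; β=1, v≡3 (mod 19); (10|19)=-1, (3|19)=-1; sign (−1)^0·-1^1·-1^0 = -1.
(a,b)_29: α=1, u≡9; β=1, v≡5 (mod 29); (9|29)=+1, (5|29)=+1; sign (−1)^0·+1^1·+1^1 = +1.
(a,b)_13: α=1, u≡2; β=2, v≡2 (mod 13); (2|13)=-1, (2|13)=-1; sign (−1)^0·-1^2·-1^1 = -1.
(a,b)_7: α=-2, u≡3; β=0, v≡4 (mod 7); (3|7)=-1, (4|7)=+1; sign (−1)^0·-1^0·+1^-2 = +1.
(a,b)_37: α=1, u≡36; β=2, v≡23 (mod 37); (36|37)=+1, (23|37)=-1; sign (−1)^0·+1^2·-1^1 = -1.
(a,b)_41: α=0, u≡24; β=1, v≡34 (mod 41); (24|41)=-1, (34|41)=-1; sign (−1)^0·-1^1·-1^0 = -1.
(a,b)_5: α=-2, u≡3; β=2, v≡4 (mod 5); (3|5)=-1, (4|5)=+1; sign (−1)^0·-1^2·+1^-2 = +1.
(-41847, -135546 / ℚ) ramifies at {3, 13, 19, 37, 41, ∞}: a division algebra.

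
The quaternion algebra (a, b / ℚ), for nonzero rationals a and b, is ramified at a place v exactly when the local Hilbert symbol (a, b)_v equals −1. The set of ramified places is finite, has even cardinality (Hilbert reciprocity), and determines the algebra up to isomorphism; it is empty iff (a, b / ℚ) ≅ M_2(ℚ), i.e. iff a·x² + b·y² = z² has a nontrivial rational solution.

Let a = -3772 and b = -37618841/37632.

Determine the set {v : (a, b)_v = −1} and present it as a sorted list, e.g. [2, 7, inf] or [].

[3, 13, 23, inf]

(a, b) ≡ (-943, -390507) mod (ℚ^×)²; places V = {2, 3, 7, 13, 17, 19, 23, 31, 41, ∞}.
(a,b)_31: α=0, u≡10; β=1, v≡8 (mod 31); (10|31)=+1, (8|31)=+1; sign (−1)^0·+1^1·+1^0 = +1.
(a,b)_3: α=0, u≡2; β=-1, v≡1 (mod 3); (2|3)=-1, (1|3)=+1; sign (−1)^0·-1^-1·+1^0 = -1.
(a,b)_13: α=0, u≡11; β=1, v≡3 (mod 13); (11|13)=-1, (3|13)=+1; sign (−1)^0·-1^1·+1^0 = -1.
(a,b)_23: α=1, u≡20; β=0, v≡7 (mod 23); (20|23)=-1, (7|23)=-1; sign (−1)^0·-1^0·-1^1 = -1.
(a,b)_17: α=0, u≡2; β=3, v≡4 (mod 17); (2|17)=+1, (4|17)=+1; sign (−1)^0·+1^3·+1^0 = +1.
(a,b)_19: α=0, u≡9; β=1, v≡9 (mod 19); (9|19)=+1, (9|19)=+1; sign (−1)^0·+1^1·+1^0 = +1.
(a,b)_7: α=0, u≡1; β=-2, v≡4 (mod 7); (1|7)=+1, (4|7)=+1; sign (−1)^0·+1^-2·+1^0 = +1.
(a,b)_41: α=1, u≡31; β=0, v≡39 (mod 41); (31|41)=+1, (39|41)=+1; sign (−1)^0·+1^0·+1^1 = +1.
(a,b)_2: α=2, β=-8; u≡1, v≡5 (mod 8); ε(u)ε(v)=0·0, αω(v)=2·1, βω(u)=-8·0; sum ≡ 0  ⇒  +1.
(a,b)_∞: sgn(-943)=−, sgn(-390507)=−, so -1.
|Ram(-943, -390507)| = 4, even; anisotropic at {3, 13, 23, ∞}.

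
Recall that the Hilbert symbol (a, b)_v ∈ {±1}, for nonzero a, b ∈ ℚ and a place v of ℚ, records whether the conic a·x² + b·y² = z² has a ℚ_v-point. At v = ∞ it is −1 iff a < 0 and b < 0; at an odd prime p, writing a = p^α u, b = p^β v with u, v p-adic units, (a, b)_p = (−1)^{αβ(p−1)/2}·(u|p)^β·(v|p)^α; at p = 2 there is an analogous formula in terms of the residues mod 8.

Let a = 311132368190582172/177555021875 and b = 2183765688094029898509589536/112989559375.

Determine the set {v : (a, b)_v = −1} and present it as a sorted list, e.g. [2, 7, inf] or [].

(a, b) ≡ (23205, 1870) mod (ℚ^×)²; places V = {2, 3, 5, 7, 11, 13, 17, 31, 37, ∞}.
(a,b)_17: α=5, u≡5; β=7, v≡15 (mod 17); (5|17)=-1, (15|17)=+1; sign (−1)^0·-1^7·+1^5 = -1.
(a,b)_7: α=-3, u≡1; β=-4, v≡4 (mod 7); (1|7)=+1, (4|7)=+1; sign (−1)^0·+1^-4·+1^-3 = +1.
(a,b)_37: α=-2, u≡29; β=-2, v≡23 (mod 37); (29|37)=-1, (23|37)=-1; sign (−1)^0·-1^-2·-1^-2 = +1.
(a,b)_11: α=-2, u≡8; β=-1, v≡1 (mod 11); (8|11)=-1, (1|11)=+1; sign (−1)^0·-1^-1·+1^-2 = -1.
(a,b)_13: α=3, u≡4; β=4, v≡11 (mod 13); (4|13)=+1, (11|13)=-1; sign (−1)^0·+1^4·-1^3 = -1.
(a,b)_2: α=2, β=5; u≡5, v≡7 (mod 8); ε(u)ε(v)=0·1, αω(v)=2·0, βω(u)=5·1; sum ≡ 1  ⇒  -1.
(a,b)_3: α=3, u≡1; β=8, v≡1 (mod 3); (1|3)=+1, (1|3)=+1; sign (−1)^0·+1^8·+1^3 = +1.
(a,b)_5: α=-5, u≡1; β=-5, v≡4 (mod 5); (1|5)=+1, (4|5)=+1; sign (−1)^0·+1^-5·+1^-5 = +1.
(a,b)_31: α=4, u≡12; β=6, v≡18 (mod 31); (12|31)=-1, (18|31)=+1; sign (−1)^0·-1^6·+1^4 = +1.
(a,b)_∞: sgn(23205)=+, sgn(1870)=+, so +1.
|Ram(23205, 1870)| = 4, even; anisotropic at {2, 11, 13, 17}.

[2, 11, 13, 17]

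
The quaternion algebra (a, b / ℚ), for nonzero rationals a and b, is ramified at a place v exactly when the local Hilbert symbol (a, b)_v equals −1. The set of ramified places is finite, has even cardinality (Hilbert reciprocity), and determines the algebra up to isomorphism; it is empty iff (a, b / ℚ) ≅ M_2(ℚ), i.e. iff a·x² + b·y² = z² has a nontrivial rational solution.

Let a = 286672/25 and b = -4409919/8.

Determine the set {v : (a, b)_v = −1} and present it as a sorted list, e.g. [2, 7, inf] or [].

[2, 41]

(a, b) ≡ (17917, -979982) mod (ℚ^×)²; places V = {2, 3, 5, 17, 19, 23, 37, 41, ∞}.
(a,b)_17: α=0, u≡15; β=1, v≡8 (mod 17); (15|17)=+1, (8|17)=+1; sign (−1)^0·+1^1·+1^0 = +1.
(a,b)_∞: sgn(17917)=+, sgn(-979982)=−, so +1.
(a,b)_41: α=1, u≡14; β=1, v≡39 (mod 41); (14|41)=-1, (39|41)=+1; sign (−1)^0·-1^1·+1^1 = -1.
(a,b)_5: α=-2, u≡2; β=0, v≡2 (mod 5); (2|5)=-1, (2|5)=-1; sign (−1)^0·-1^0·-1^-2 = +1.
(a,b)_23: α=1, u≡22; β=0, v≡4 (mod 23); (22|23)=-1, (4|23)=+1; sign (−1)^0·-1^0·+1^1 = +1.
(a,b)_19: α=1, u≡13; β=1, v≡17 (mod 19); (13|19)=-1, (17|19)=+1; sign (−1)^1·-1^1·+1^1 = +1.
(a,b)_2: α=4, β=-3; u≡5, v≡1 (mod 8); ε(u)ε(v)=0·0, αω(v)=4·0, βω(u)=-3·1; sum ≡ 1  ⇒  -1.
(a,b)_3: α=0, u≡1; β=2, v≡1 (mod 3); (1|3)=+1, (1|3)=+1; sign (−1)^0·+1^2·+1^0 = +1.
(a,b)_37: α=0, u≡25; β=1, v≡8 (mod 37); (25|37)=+1, (8|37)=-1; sign (−1)^0·+1^1·-1^0 = +1.
(17917, -979982 / ℚ) ramifies at {2, 41}: a division algebra.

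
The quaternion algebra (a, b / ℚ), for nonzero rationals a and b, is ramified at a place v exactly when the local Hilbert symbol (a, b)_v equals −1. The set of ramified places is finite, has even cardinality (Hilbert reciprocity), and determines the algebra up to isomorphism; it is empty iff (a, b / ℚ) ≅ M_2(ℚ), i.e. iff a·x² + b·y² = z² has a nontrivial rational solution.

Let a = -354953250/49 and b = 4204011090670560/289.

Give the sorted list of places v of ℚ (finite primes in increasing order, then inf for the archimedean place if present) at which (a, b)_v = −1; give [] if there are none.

[2, 5]

Mod squares: a ≡ -4370, b ≡ 190. Check v ∈ {∞, 2, 3, 5, 7, 13, 17, 19, 23}.
v=13: a=13^0·(≡5), b=13^2·(≡5) mod 13; (5|13)=-1, (5|13)=-1; (−1)^{0·2·6}·(-1)^2·(-1)^0 = +1.
v=2: v_2(a)=1, v_2(b)=5; units ≡ 7, 7 (mod 8); ε·ε+αω+βω = 1·1+1·0+5·0 ≡ 1  ⇒  (a,b)_2 = -1.
v=3: a=3^2·(≡1), b=3^4·(≡1) mod 3; (1|3)=+1, (1|3)=+1; (−1)^{2·4·1}·(+1)^4·(+1)^2 = +1.
v=∞: -4370 < 0 and 190 > 0  ⇒  (a,b)_∞ = +1.
v=7: a=7^-2·(≡6), b=7^0·(≡4) mod 7; (6|7)=-1, (4|7)=+1; (−1)^{-2·0·3}·(-1)^0·(+1)^-2 = +1.
v=17: a=17^0·(≡8), b=17^-2·(≡12) mod 17; (8|17)=+1, (12|17)=-1; (−1)^{0·-2·8}·(+1)^-2·(-1)^0 = +1.
v=19: a=19^3·(≡4), b=19^3·(≡10) mod 19; (4|19)=+1, (10|19)=-1; (−1)^{3·3·9}·(+1)^3·(-1)^3 = +1.
v=23: a=23^1·(≡22), b=23^4·(≡2) mod 23; (22|23)=-1, (2|23)=+1; (−1)^{1·4·11}·(-1)^4·(+1)^1 = +1.
v=5: a=5^3·(≡1), b=5^1·(≡3) mod 5; (1|5)=+1, (3|5)=-1; (−1)^{3·1·2}·(+1)^1·(-1)^3 = -1.
(-4370, 190 / ℚ) ramifies at {2, 5}: a division algebra.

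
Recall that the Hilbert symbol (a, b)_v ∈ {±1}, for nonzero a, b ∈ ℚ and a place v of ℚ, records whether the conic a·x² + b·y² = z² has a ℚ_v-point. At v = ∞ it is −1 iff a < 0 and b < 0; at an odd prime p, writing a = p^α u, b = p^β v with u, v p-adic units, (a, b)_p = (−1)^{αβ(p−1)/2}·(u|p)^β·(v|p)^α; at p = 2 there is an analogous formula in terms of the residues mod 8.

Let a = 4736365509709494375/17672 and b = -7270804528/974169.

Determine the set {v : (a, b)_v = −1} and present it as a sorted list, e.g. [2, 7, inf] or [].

(a, b) ≡ (2622, -5083) mod (ℚ^×)²; places V = {2, 3, 5, 7, 11, 13, 17, 19, 23, 43, 47, ∞}.
(a,b)_5: α=4, u≡3; β=0, v≡3 (mod 5); (3|5)=-1, (3|5)=-1; sign (−1)^0·-1^0·-1^4 = +1.
(a,b)_23: α=3, u≡22; β=3, v≡12 (mod 23); (22|23)=-1, (12|23)=+1; sign (−1)^1·-1^3·+1^3 = +1.
(a,b)_∞: sgn(2622)=+, sgn(-5083)=−, so +1.
(a,b)_13: α=2, u≡3; β=3, v≡12 (mod 13); (3|13)=+1, (12|13)=+1; sign (−1)^0·+1^3·+1^2 = +1.
(a,b)_7: α=0, u≡2; β=-2, v≡6 (mod 7); (2|7)=+1, (6|7)=-1; sign (−1)^0·+1^-2·-1^0 = +1.
(a,b)_3: α=1, u≡1; β=-2, v≡2 (mod 3); (1|3)=+1, (2|3)=-1; sign (−1)^0·+1^-2·-1^1 = -1.
(a,b)_43: α=2, u≡30; β=0, v≡28 (mod 43); (30|43)=-1, (28|43)=-1; sign (−1)^0·-1^0·-1^2 = +1.
(a,b)_47: α=-2, u≡7; β=-2, v≡40 (mod 47); (7|47)=+1, (40|47)=-1; sign (−1)^0·+1^-2·-1^-2 = +1.
(a,b)_11: α=2, u≡3; β=0, v≡10 (mod 11); (3|11)=+1, (10|11)=-1; sign (−1)^0·+1^0·-1^2 = +1.
(a,b)_19: α=1, u≡7; β=0, v≡9 (mod 19); (7|19)=+1, (9|19)=+1; sign (−1)^0·+1^0·+1^1 = +1.
(a,b)_2: α=-3, β=4; u≡7, v≡5 (mod 8); ε(u)ε(v)=1·0, αω(v)=-3·1, βω(u)=4·0; sum ≡ 1  ⇒  -1.
(a,b)_17: α=2, u≡16; β=1, v≡14 (mod 17); (16|17)=+1, (14|17)=-1; sign (−1)^0·+1^1·-1^2 = +1.
Ram(2622, -5083) = {2, 3}; no ℚ_2-point on the conic.

[2, 3]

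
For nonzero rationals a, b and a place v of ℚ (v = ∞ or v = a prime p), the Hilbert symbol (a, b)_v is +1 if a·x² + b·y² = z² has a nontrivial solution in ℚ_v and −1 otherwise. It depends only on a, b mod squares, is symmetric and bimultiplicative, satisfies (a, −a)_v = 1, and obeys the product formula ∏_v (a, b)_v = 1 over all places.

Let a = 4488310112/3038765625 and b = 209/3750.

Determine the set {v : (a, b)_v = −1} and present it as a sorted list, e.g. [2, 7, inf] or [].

[2, 3]

Mod squares: a ≡ 38, b ≡ 1254. Check v ∈ {∞, 2, 3, 5, 7, 11, 13, 19}.
v=3: a=3^-4·(≡2), b=3^-1·(≡1) mod 3; (2|3)=-1, (1|3)=+1; (−1)^{-4·-1·1}·(-1)^-1·(+1)^-4 = -1.
v=5: a=5^-6·(≡2), b=5^-4·(≡4) mod 5; (2|5)=-1, (4|5)=+1; (−1)^{-6·-4·2}·(-1)^-4·(+1)^-6 = +1.
v=13: a=13^2·(≡3), b=13^0·(≡11) mod 13; (3|13)=+1, (11|13)=-1; (−1)^{2·0·6}·(+1)^0·(-1)^2 = +1.
v=19: a=19^3·(≡15), b=19^1·(≡7) mod 19; (15|19)=-1, (7|19)=+1; (−1)^{3·1·9}·(-1)^1·(+1)^3 = +1.
v=2: v_2(a)=5, v_2(b)=-1; units ≡ 3, 3 (mod 8); ε·ε+αω+βω = 1·1+5·1+-1·1 ≡ 1  ⇒  (a,b)_2 = -1.
v=∞: 38 > 0 and 1254 > 0  ⇒  (a,b)_∞ = +1.
v=11: a=11^2·(≡4), b=11^1·(≡3) mod 11; (4|11)=+1, (3|11)=+1; (−1)^{2·1·5}·(+1)^1·(+1)^2 = +1.
v=7: a=7^-4·(≡5), b=7^0·(≡4) mod 7; (5|7)=-1, (4|7)=+1; (−1)^{-4·0·3}·(-1)^0·(+1)^-4 = +1.
(38, 1254 / ℚ) ramifies at {2, 3}: a division algebra.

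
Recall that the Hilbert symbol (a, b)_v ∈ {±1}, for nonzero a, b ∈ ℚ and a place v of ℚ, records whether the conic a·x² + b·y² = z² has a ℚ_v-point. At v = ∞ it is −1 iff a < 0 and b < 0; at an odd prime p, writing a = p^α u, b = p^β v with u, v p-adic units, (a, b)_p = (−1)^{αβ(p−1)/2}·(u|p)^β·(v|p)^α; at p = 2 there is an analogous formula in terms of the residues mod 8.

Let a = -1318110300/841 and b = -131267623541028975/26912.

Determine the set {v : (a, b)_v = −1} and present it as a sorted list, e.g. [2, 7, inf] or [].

Mod squares: a ≡ -663, b ≡ -462. Check v ∈ {∞, 2, 3, 5, 7, 11, 13, 17, 29, 47}.
v=7: a=7^0·(≡4), b=7^1·(≡4) mod 7; (4|7)=+1, (4|7)=+1; (−1)^{0·1·3}·(+1)^1·(+1)^0 = +1.
v=∞: -663 < 0 and -462 < 0  ⇒  (a,b)_∞ = -1.
v=17: a=17^1·(≡10), b=17^4·(≡7) mod 17; (10|17)=-1, (7|17)=-1; (−1)^{1·4·8}·(-1)^4·(-1)^1 = -1.
v=47: a=47^2·(≡7), b=47^2·(≡6) mod 47; (7|47)=+1, (6|47)=+1; (−1)^{2·2·23}·(+1)^2·(+1)^2 = +1.
v=3: a=3^3·(≡1), b=3^7·(≡2) mod 3; (1|3)=+1, (2|3)=-1; (−1)^{3·7·1}·(+1)^7·(-1)^3 = +1.
v=5: a=5^2·(≡3), b=5^2·(≡3) mod 5; (3|5)=-1, (3|5)=-1; (−1)^{2·2·2}·(-1)^2·(-1)^2 = +1.
v=11: a=11^0·(≡2), b=11^1·(≡2) mod 11; (2|11)=-1, (2|11)=-1; (−1)^{0·1·5}·(-1)^1·(-1)^0 = -1.
v=29: a=29^-2·(≡20), b=29^-2·(≡27) mod 29; (20|29)=+1, (27|29)=-1; (−1)^{-2·-2·14}·(+1)^-2·(-1)^-2 = +1.
v=2: v_2(a)=2, v_2(b)=-5; units ≡ 1, 1 (mod 8); ε·ε+αω+βω = 0·0+2·0+-5·0 ≡ 0  ⇒  (a,b)_2 = +1.
v=13: a=13^1·(≡4), b=13^2·(≡7) mod 13; (4|13)=+1, (7|13)=-1; (−1)^{1·2·6}·(+1)^2·(-1)^1 = -1.
Ram(-663, -462) = {11, 13, 17, ∞}; no ℚ_11-point on the conic.

[11, 13, 17, inf]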